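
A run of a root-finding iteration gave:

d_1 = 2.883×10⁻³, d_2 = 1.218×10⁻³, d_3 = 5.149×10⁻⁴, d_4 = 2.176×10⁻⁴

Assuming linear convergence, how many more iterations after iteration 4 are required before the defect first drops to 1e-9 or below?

Rate ρ ≈ d_4/d_3 = 2.176×10⁻⁴/5.149×10⁻⁴ = 0.4226.
After j more steps, d_{4+j} ≈ 2.176×10⁻⁴·ρ^j; need ρ^j ≤ 1e-9/2.176×10⁻⁴ = 4.59559e-06.
j ≥ ln(4.59559e-06)/ln(0.4226) = -12.2904/-0.86133 = 14.269.
So 15 more iterations are needed.

15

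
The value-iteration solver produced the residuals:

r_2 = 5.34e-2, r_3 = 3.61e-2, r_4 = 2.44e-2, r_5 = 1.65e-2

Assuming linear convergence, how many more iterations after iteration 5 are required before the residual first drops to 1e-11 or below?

55

Rate ρ ≈ r_5/r_4 = 1.65e-2/2.44e-2 = 0.6762.
After j more steps, r_{5+j} ≈ 1.65e-2·ρ^j; need ρ^j ≤ 1e-11/1.65e-2 = 6.06061e-10.
j ≥ ln(6.06061e-10)/ln(0.6762) = -21.2240/-0.39127 = 54.244.
So 55 more iterations are needed.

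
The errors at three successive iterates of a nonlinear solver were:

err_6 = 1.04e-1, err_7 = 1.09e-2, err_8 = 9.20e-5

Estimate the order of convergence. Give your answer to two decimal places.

p ≈ ln(err_8/err_7) / ln(err_7/err_6)
  = ln(9.20e-5/1.09e-2) / ln(1.09e-2/1.04e-1)
  = ln(0.00844037) / ln(0.104808)
  = -4.77473 / -2.25563 ≈ 2.11681

2.12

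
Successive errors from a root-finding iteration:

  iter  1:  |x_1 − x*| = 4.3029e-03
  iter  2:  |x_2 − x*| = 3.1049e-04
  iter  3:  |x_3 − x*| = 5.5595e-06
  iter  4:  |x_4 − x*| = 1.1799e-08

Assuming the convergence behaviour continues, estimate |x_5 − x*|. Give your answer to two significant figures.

First estimate the order: p ≈ ln(|x_4 − x*|/|x_3 − x*|) / ln(|x_3 − x*|/|x_2 − x*|) = ln(1.1799e-08/5.5595e-06)/ln(5.5595e-06/3.1049e-04) = ln(0.00212231)/ln(0.0179056) ≈ 1.5302.
Then |x_5 − x*| ≈ |x_4 − x*|·(|x_4 − x*|/|x_3 − x*|)^p = 1.1799e-08·(0.00212231)^1.5302 = 1.1799e-08·8.11863e-05 ≈ 9.579e-13.

9.6e-13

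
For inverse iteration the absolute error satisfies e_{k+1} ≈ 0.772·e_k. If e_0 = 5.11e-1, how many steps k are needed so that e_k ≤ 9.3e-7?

After k steps, e_k ≈ 5.11e-1·0.772^k.
Need 0.772^k ≤ 9.3e-7/5.11e-1 = 1.81996e-06.
k ≥ ln(1.81996e-06)/ln(0.772) = -13.2167/-0.25877 = 51.075.
Smallest integer k = 52.

52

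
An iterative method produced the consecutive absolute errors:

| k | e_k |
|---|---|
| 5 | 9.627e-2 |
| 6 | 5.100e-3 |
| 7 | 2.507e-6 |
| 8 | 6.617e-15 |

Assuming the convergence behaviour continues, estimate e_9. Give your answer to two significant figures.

First estimate the order: p ≈ ln(e_8/e_7) / ln(e_7/e_6) = ln(6.617e-15/2.507e-6)/ln(2.507e-6/5.100e-3) = ln(2.63941e-09)/ln(0.000491569) ≈ 2.5929.
Then e_9 ≈ e_8·(e_8/e_7)^p = 6.617e-15·(2.63941e-09)^2.5929 = 6.617e-15·5.71249e-23 ≈ 3.78e-37.

3.8e-37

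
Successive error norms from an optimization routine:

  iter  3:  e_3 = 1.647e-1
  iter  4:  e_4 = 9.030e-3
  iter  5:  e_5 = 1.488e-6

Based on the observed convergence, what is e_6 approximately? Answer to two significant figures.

6.7e-18

First estimate the order: p ≈ ln(e_5/e_4) / ln(e_4/e_3) = ln(1.488e-6/9.030e-3)/ln(9.030e-3/1.647e-1) = ln(0.000164784)/ln(0.054827) ≈ 3.0001.
Then e_6 ≈ e_5·(e_5/e_4)^p = 1.488e-6·(0.000164784)^3.0001 = 1.488e-6·4.47061e-12 ≈ 6.652e-18.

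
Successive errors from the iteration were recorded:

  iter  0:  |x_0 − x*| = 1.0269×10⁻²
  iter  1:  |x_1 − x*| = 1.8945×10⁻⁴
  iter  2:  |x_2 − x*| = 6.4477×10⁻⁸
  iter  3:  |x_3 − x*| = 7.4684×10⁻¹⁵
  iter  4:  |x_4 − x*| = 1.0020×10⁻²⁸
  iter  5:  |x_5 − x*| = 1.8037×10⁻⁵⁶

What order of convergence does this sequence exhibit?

Consecutive ratios: |x_5 − x*|/|x_4 − x*| = 1.8037×10⁻⁵⁶/1.0020×10⁻²⁸ = 1.8001e-28, |x_4 − x*|/|x_3 − x*| = 1.0020×10⁻²⁸/7.4684×10⁻¹⁵ = 1.34165e-14.
p ≈ ln(1.8001e-28)/ln(1.34165e-14) = -63.8845/-31.9423 ≈ 2.00.
So the convergence is quadratic (order 2).

2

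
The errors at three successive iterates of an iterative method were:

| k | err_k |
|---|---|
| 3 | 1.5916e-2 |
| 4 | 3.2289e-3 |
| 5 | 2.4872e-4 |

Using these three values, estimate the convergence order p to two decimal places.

1.61

p ≈ ln(err_5/err_4) / ln(err_4/err_3)
  = ln(2.4872e-4/3.2289e-3) / ln(3.2289e-3/1.5916e-2)
  = ln(0.0770293) / ln(0.202871)
  = -2.56357 / -1.59518 ≈ 1.60707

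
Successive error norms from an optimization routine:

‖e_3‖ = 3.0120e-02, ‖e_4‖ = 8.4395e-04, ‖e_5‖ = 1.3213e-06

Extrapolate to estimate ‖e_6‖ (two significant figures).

First estimate the order: p ≈ ln(‖e_5‖/‖e_4‖) / ln(‖e_4‖/‖e_3‖) = ln(1.3213e-06/8.4395e-04)/ln(8.4395e-04/3.0120e-02) = ln(0.00156561)/ln(0.0280196) ≈ 1.8069.
Then ‖e_6‖ ≈ ‖e_5‖·(‖e_5‖/‖e_4‖)^p = 1.3213e-06·(0.00156561)^1.8069 = 1.3213e-06·8.53245e-06 ≈ 1.127e-11.

1.1e-11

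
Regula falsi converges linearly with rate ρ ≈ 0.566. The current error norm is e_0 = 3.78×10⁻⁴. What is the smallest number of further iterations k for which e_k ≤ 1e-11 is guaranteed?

31

After k steps, e_k ≈ 3.78×10⁻⁴·0.566^k.
Need 0.566^k ≤ 1e-11/3.78×10⁻⁴ = 2.6455e-08.
k ≥ ln(2.6455e-08)/ln(0.566) = -17.4478/-0.56916 = 30.655.
Smallest integer k = 31.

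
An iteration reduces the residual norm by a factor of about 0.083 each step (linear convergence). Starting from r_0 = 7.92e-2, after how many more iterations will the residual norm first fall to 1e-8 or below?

7

After k steps, r_k ≈ 7.92e-2·0.083^k.
Need 0.083^k ≤ 1e-8/7.92e-2 = 1.26263e-07.
k ≥ ln(1.26263e-07)/ln(0.083) = -15.8849/-2.48891 = 6.382.
Smallest integer k = 7.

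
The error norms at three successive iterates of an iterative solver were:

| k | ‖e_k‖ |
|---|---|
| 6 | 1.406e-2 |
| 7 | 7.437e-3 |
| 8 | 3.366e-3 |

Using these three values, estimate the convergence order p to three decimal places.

p ≈ ln(‖e_8‖/‖e_7‖) / ln(‖e_7‖/‖e_6‖)
  = ln(3.366e-3/7.437e-3) / ln(7.437e-3/1.406e-2)
  = ln(0.452602) / ln(0.528947)
  = -0.792742 / -0.636867 ≈ 1.244753

1.245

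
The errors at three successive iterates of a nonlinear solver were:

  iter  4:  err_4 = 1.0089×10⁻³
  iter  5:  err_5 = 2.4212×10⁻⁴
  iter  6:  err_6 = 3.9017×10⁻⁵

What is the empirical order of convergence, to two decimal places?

1.28

p ≈ ln(err_6/err_5) / ln(err_5/err_4)
  = ln(3.9017×10⁻⁵/2.4212×10⁻⁴) / ln(2.4212×10⁻⁴/1.0089×10⁻³)
  = ln(0.161147) / ln(0.239984)
  = -1.82544 / -1.42718 ≈ 1.27905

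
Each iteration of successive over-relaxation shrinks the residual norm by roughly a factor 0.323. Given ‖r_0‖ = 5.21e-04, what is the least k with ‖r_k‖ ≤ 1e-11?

16

After k steps, ‖r_k‖ ≈ 5.21e-04·0.323^k.
Need 0.323^k ≤ 1e-11/5.21e-04 = 1.91939e-08.
k ≥ ln(1.91939e-08)/ln(0.323) = -17.7687/-1.13010 = 15.723.
Smallest integer k = 16.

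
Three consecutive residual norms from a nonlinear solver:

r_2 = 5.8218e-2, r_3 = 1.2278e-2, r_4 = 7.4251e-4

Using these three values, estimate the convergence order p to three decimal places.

1.803

p ≈ ln(r_4/r_3) / ln(r_3/r_2)
  = ln(7.4251e-4/1.2278e-2) / ln(1.2278e-2/5.8218e-2)
  = ln(0.0604748) / ln(0.210897)
  = -2.805529 / -1.556385 ≈ 1.802593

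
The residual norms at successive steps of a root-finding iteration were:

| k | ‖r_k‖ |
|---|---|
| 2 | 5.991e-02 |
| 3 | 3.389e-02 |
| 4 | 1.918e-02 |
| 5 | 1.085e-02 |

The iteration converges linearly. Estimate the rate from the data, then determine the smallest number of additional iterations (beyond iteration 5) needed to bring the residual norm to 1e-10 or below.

Rate ρ ≈ ‖r_5‖/‖r_4‖ = 1.085e-02/1.918e-02 = 0.5657.
After j more steps, ‖r_{5+j}‖ ≈ 1.085e-02·ρ^j; need ρ^j ≤ 1e-10/1.085e-02 = 9.21659e-09.
j ≥ ln(9.21659e-09)/ln(0.5657) = -18.5023/-0.56969 = 32.478.
So 33 more iterations are needed.

33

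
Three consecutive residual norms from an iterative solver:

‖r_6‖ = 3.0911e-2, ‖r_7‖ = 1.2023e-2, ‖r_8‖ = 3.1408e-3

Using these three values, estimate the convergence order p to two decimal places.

p ≈ ln(‖r_8‖/‖r_7‖) / ln(‖r_7‖/‖r_6‖)
  = ln(3.1408e-3/1.2023e-2) / ln(1.2023e-2/3.0911e-2)
  = ln(0.261233) / ln(0.388955)
  = -1.34234 / -0.94429 ≈ 1.42153

1.42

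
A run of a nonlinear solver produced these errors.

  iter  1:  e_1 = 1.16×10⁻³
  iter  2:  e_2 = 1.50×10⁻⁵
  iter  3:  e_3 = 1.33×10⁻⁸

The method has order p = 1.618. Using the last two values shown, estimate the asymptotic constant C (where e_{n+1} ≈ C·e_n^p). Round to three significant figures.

C ≈ e_3 / e_2^1.618
  = 1.33×10⁻⁸ / (1.50×10⁻⁵)^1.618
  = 1.33×10⁻⁸ / 1.56645e-08 ≈ 0.84906

0.849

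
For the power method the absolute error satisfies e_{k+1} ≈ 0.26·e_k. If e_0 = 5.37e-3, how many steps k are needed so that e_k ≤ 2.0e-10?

After k steps, e_k ≈ 5.37e-3·0.26^k.
Need 0.26^k ≤ 2.0e-10/5.37e-3 = 3.72439e-08.
k ≥ ln(3.72439e-08)/ln(0.26) = -17.1058/-1.34707 = 12.699.
Smallest integer k = 13.

13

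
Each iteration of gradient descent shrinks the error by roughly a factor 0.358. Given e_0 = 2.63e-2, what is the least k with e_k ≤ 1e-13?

After k steps, e_k ≈ 2.63e-2·0.358^k.
Need 0.358^k ≤ 1e-13/2.63e-2 = 3.80228e-12.
k ≥ ln(3.80228e-12)/ln(0.358) = -26.2954/-1.02722 = 25.599.
Smallest integer k = 26.

26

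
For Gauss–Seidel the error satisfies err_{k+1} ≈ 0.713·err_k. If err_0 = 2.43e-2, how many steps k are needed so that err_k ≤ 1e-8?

44

After k steps, err_k ≈ 2.43e-2·0.713^k.
Need 0.713^k ≤ 1e-8/2.43e-2 = 4.11523e-07.
k ≥ ln(4.11523e-07)/ln(0.713) = -14.7034/-0.33827 = 43.466.
Smallest integer k = 44.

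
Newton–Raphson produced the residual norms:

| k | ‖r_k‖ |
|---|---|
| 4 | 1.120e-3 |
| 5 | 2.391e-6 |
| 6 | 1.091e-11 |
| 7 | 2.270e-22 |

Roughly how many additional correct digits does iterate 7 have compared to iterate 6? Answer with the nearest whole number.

11

Digits gained ≈ log₁₀(‖r_6‖/‖r_7‖) = log₁₀(1.091e-11/2.270e-22) = log₁₀(4.80617e+10) ≈ 10.682.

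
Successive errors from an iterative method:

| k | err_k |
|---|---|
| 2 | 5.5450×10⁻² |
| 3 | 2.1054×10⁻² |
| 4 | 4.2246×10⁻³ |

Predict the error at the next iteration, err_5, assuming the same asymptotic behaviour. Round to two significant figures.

First estimate the order: p ≈ ln(err_4/err_3) / ln(err_3/err_2) = ln(4.2246×10⁻³/2.1054×10⁻²)/ln(2.1054×10⁻²/5.5450×10⁻²) = ln(0.200655)/ln(0.379693) ≈ 1.6586.
Then err_5 ≈ err_4·(err_4/err_3)^p = 4.2246×10⁻³·(0.200655)^1.6586 = 4.2246×10⁻³·0.0696696 ≈ 0.0002943.

2.9e-4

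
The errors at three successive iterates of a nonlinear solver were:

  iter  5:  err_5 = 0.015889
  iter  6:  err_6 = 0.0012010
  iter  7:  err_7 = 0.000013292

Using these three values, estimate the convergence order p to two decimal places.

1.74

p ≈ ln(err_7/err_6) / ln(err_6/err_5)
  = ln(0.000013292/0.0012010) / ln(0.0012010/0.015889)
  = ln(0.0110674) / ln(0.0755869)
  = -4.50375 / -2.58247 ≈ 1.74397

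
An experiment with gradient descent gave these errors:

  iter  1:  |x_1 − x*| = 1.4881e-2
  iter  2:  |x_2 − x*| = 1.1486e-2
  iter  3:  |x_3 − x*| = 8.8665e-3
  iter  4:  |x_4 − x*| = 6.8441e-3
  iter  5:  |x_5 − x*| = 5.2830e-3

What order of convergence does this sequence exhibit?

1

Consecutive ratios: |x_5 − x*|/|x_4 − x*| = 5.2830e-3/6.8441e-3 = 0.771906, |x_4 − x*|/|x_3 − x*| = 6.8441e-3/8.8665e-3 = 0.771905.
p ≈ ln(0.771906)/ln(0.771905) = -0.2589/-0.2589 ≈ 1.00.
So the convergence is linear (order 1).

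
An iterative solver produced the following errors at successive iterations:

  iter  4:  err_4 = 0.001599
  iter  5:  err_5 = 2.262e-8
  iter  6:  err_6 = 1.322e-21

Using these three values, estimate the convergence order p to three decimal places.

2.729

p ≈ ln(err_6/err_5) / ln(err_5/err_4)
  = ln(1.322e-21/2.262e-8) / ln(2.262e-8/0.001599)
  = ln(5.84439e-14) / ln(1.41463e-05)
  = -30.470709 / -11.166057 ≈ 2.728869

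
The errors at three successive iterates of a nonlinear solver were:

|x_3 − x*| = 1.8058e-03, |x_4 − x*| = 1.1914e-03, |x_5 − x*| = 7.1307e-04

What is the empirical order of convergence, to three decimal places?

p ≈ ln(|x_5 − x*|/|x_4 − x*|) / ln(|x_4 − x*|/|x_3 − x*|)
  = ln(7.1307e-04/1.1914e-03) / ln(1.1914e-03/1.8058e-03)
  = ln(0.598514) / ln(0.659763)
  = -0.513305 / -0.415875 ≈ 1.234277

1.234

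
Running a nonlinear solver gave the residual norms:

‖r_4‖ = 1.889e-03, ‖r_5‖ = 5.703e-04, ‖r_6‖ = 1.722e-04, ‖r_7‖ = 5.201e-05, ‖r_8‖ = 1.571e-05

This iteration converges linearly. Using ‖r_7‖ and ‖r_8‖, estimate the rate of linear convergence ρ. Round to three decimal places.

ρ ≈ ‖r_8‖/‖r_7‖ = 1.571e-05/5.201e-05 = 0.30206

0.302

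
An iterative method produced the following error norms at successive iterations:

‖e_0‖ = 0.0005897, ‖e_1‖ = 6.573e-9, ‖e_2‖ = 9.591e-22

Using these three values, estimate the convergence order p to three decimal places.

p ≈ ln(‖e_2‖/‖e_1‖) / ln(‖e_1‖/‖e_0‖)
  = ln(9.591e-22/6.573e-9) / ln(6.573e-9/0.0005897)
  = ln(1.45915e-13) / ln(1.11463e-05)
  = -29.555752 / -11.404403 ≈ 2.591609

2.592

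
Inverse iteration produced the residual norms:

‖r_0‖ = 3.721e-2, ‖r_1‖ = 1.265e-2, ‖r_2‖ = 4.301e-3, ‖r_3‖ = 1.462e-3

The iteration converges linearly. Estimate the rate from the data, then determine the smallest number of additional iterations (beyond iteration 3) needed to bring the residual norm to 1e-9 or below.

14

Rate ρ ≈ ‖r_3‖/‖r_2‖ = 1.462e-3/4.301e-3 = 0.3399.
After j more steps, ‖r_{3+j}‖ ≈ 1.462e-3·ρ^j; need ρ^j ≤ 1e-9/1.462e-3 = 6.83995e-07.
j ≥ ln(6.83995e-07)/ln(0.3399) = -14.1953/-1.07910 = 13.155.
So 14 more iterations are needed.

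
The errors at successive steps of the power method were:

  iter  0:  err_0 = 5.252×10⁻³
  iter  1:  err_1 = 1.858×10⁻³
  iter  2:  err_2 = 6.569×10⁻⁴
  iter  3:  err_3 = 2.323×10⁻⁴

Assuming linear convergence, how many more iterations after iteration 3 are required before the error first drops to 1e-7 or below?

Rate ρ ≈ err_3/err_2 = 2.323×10⁻⁴/6.569×10⁻⁴ = 0.3536.
After j more steps, err_{3+j} ≈ 2.323×10⁻⁴·ρ^j; need ρ^j ≤ 1e-7/2.323×10⁻⁴ = 0.000430478.
j ≥ ln(0.000430478)/ln(0.3536) = -7.7506/-1.03959 = 7.455.
So 8 more iterations are needed.

8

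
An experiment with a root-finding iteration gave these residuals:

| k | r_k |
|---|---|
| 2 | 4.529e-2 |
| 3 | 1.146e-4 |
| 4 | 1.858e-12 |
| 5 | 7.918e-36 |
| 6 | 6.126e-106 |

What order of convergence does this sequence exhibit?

Consecutive ratios: r_6/r_5 = 6.126e-106/7.918e-36 = 7.7368e-71, r_5/r_4 = 7.918e-36/1.858e-12 = 4.26157e-24.
p ≈ ln(7.7368e-71)/ln(4.26157e-24) = -161.4376/-53.8124 ≈ 3.00.
So the convergence is cubic (order 3).

3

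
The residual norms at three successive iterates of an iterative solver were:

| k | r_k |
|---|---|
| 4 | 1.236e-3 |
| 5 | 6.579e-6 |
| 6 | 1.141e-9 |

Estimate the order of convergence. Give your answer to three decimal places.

1.654

p ≈ ln(r_6/r_5) / ln(r_5/r_4)
  = ln(1.141e-9/6.579e-6) / ln(6.579e-6/1.236e-3)
  = ln(0.000173431) / ln(0.00532282)
  = -8.659731 / -5.235752 ≈ 1.653961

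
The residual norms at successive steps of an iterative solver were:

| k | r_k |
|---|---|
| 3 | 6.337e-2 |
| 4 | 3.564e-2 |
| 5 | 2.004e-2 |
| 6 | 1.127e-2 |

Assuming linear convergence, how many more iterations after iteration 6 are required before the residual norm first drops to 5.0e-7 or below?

18

Rate ρ ≈ r_6/r_5 = 1.127e-2/2.004e-2 = 0.5624.
After j more steps, r_{6+j} ≈ 1.127e-2·ρ^j; need ρ^j ≤ 5.0e-7/1.127e-2 = 4.43656e-05.
j ≥ ln(4.43656e-05)/ln(0.5624) = -10.0230/-0.57554 = 17.415.
So 18 more iterations are needed.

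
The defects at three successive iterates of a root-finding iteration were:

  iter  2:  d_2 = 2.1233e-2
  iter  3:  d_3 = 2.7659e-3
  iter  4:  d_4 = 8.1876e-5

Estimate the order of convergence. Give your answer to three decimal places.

p ≈ ln(d_4/d_3) / ln(d_3/d_2)
  = ln(8.1876e-5/2.7659e-3) / ln(2.7659e-3/2.1233e-2)
  = ln(0.0296019) / ln(0.130264)
  = -3.519917 / -2.038192 ≈ 1.726980

1.727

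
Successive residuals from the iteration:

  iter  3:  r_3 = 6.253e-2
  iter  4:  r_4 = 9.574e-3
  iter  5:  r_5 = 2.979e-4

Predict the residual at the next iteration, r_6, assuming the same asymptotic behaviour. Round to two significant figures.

4.9e-7

First estimate the order: p ≈ ln(r_5/r_4) / ln(r_4/r_3) = ln(2.979e-4/9.574e-3)/ln(9.574e-3/6.253e-2) = ln(0.0311155)/ln(0.153111) ≈ 1.8491.
Then r_6 ≈ r_5·(r_5/r_4)^p = 2.979e-4·(0.0311155)^1.8491 = 2.979e-4·0.00163442 ≈ 4.869e-07.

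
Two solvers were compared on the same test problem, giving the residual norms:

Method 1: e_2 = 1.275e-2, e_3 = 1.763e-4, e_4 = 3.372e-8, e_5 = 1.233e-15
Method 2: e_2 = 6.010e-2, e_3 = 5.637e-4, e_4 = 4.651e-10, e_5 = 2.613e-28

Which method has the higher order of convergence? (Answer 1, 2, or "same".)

2

Method 1: p ≈ ln(1.233e-15/3.372e-8)/ln(3.372e-8/1.763e-4) ≈ 2.00.
Method 2: p ≈ ln(2.613e-28/4.651e-10)/ln(4.651e-10/5.637e-4) ≈ 3.00.
Method 2 has the higher order (≈3.0 vs ≈2.0).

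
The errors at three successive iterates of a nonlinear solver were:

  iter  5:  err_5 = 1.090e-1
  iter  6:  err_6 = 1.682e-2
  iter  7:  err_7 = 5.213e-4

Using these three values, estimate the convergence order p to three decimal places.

p ≈ ln(err_7/err_6) / ln(err_6/err_5)
  = ln(5.213e-4/1.682e-2) / ln(1.682e-2/1.090e-1)
  = ln(0.0309929) / ln(0.154312)
  = -3.473997 / -1.868779 ≈ 1.858966

1.859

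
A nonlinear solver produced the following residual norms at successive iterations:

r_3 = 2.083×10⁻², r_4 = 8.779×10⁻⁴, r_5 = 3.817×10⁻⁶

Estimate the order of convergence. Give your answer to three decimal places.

1.717

p ≈ ln(r_5/r_4) / ln(r_4/r_3)
  = ln(3.817×10⁻⁶/8.779×10⁻⁴) / ln(8.779×10⁻⁴/2.083×10⁻²)
  = ln(0.00434788) / ln(0.0421459)
  = -5.438067 / -3.166618 ≈ 1.717311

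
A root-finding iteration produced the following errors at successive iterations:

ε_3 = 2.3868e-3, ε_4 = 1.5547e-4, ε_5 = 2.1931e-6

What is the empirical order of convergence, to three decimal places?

p ≈ ln(ε_5/ε_4) / ln(ε_4/ε_3)
  = ln(2.1931e-6/1.5547e-4) / ln(1.5547e-4/2.3868e-3)
  = ln(0.0141063) / ln(0.0651374)
  = -4.261134 / -2.731256 ≈ 1.560137

1.560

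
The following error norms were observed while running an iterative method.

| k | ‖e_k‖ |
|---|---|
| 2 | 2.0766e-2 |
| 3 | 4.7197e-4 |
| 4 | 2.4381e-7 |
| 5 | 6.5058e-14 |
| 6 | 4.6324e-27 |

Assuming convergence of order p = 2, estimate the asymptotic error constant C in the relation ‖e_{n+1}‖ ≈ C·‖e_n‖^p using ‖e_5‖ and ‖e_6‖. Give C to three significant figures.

1.09

C ≈ ‖e_6‖ / ‖e_5‖^2
  = 4.6324e-27 / (6.5058e-14)^2
  = 4.6324e-27 / 4.23254e-27 ≈ 1.0945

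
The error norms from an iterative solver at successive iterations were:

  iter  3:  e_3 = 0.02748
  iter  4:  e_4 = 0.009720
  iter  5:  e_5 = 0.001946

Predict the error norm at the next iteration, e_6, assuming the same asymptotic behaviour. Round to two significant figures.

First estimate the order: p ≈ ln(e_5/e_4) / ln(e_4/e_3) = ln(0.001946/0.009720)/ln(0.009720/0.02748) = ln(0.200206)/ln(0.353712) ≈ 1.5476.
Then e_6 ≈ e_5·(e_5/e_4)^p = 0.001946·(0.200206)^1.5476 = 0.001946·0.0829786 ≈ 0.0001615.

1.6e-4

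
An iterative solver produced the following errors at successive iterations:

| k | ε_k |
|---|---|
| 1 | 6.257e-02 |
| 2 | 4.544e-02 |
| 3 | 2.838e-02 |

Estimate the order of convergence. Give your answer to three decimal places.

p ≈ ln(ε_3/ε_2) / ln(ε_2/ε_1)
  = ln(2.838e-02/4.544e-02) / ln(4.544e-02/6.257e-02)
  = ln(0.62456) / ln(0.726227)
  = -0.470708 / -0.319893 ≈ 1.471455

1.471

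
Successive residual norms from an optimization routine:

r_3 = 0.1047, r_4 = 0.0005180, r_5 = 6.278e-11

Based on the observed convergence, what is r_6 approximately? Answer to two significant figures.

1.1e-31

First estimate the order: p ≈ ln(r_5/r_4) / ln(r_4/r_3) = ln(6.278e-11/0.0005180)/ln(0.0005180/0.1047) = ln(1.21197e-07)/ln(0.00494747) ≈ 2.9999.
Then r_6 ≈ r_5·(r_5/r_4)^p = 6.278e-11·(1.21197e-07)^2.9999 = 6.278e-11·1.78307e-21 ≈ 1.119e-31.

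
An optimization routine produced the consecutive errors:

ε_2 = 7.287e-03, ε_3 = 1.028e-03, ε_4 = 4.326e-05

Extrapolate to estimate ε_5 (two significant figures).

2.6e-7

First estimate the order: p ≈ ln(ε_4/ε_3) / ln(ε_3/ε_2) = ln(4.326e-05/1.028e-03)/ln(1.028e-03/7.287e-03) = ln(0.0420817)/ln(0.141073) ≈ 1.6177.
Then ε_5 ≈ ε_4·(ε_4/ε_3)^p = 4.326e-05·(0.0420817)^1.6177 = 4.326e-05·0.0059456 ≈ 2.572e-07.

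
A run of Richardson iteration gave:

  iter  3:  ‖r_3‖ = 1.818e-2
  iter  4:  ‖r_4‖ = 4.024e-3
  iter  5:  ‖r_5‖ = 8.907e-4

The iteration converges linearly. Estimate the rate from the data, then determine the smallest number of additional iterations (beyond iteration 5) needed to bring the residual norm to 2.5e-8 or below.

7

Rate ρ ≈ ‖r_5‖/‖r_4‖ = 8.907e-4/4.024e-3 = 0.2213.
After j more steps, ‖r_{5+j}‖ ≈ 8.907e-4·ρ^j; need ρ^j ≤ 2.5e-8/8.907e-4 = 2.80678e-05.
j ≥ ln(2.80678e-05)/ln(0.2213) = -10.4809/-1.50824 = 6.949.
So 7 more iterations are needed.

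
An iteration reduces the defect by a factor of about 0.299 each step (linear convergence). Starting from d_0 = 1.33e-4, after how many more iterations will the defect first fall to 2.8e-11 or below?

After k steps, d_k ≈ 1.33e-4·0.299^k.
Need 0.299^k ≤ 2.8e-11/1.33e-4 = 2.10526e-07.
k ≥ ln(2.10526e-07)/ln(0.299) = -15.3737/-1.20731 = 12.734.
Smallest integer k = 13.

13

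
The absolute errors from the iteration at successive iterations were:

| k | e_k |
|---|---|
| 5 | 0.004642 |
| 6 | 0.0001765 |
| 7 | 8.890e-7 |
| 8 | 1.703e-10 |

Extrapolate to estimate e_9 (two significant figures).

First estimate the order: p ≈ ln(e_8/e_7) / ln(e_7/e_6) = ln(1.703e-10/8.890e-7)/ln(8.890e-7/0.0001765) = ln(0.000191564)/ln(0.00503683) ≈ 1.6179.
Then e_9 ≈ e_8·(e_8/e_7)^p = 1.703e-10·(0.000191564)^1.6179 = 1.703e-10·9.66397e-07 ≈ 1.646e-16.

1.6e-16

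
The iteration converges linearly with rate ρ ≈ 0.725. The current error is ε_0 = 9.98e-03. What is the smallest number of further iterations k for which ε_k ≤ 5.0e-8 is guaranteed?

After k steps, ε_k ≈ 9.98e-03·0.725^k.
Need 0.725^k ≤ 5.0e-8/9.98e-03 = 5.01002e-06.
k ≥ ln(5.01002e-06)/ln(0.725) = -12.2041/-0.32158 = 37.950.
Smallest integer k = 38.

38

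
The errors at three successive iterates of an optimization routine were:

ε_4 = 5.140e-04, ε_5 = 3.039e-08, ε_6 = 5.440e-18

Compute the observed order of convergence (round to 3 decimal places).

2.305

p ≈ ln(ε_6/ε_5) / ln(ε_5/ε_4)
  = ln(5.440e-18/3.039e-08) / ln(3.039e-08/5.140e-04)
  = ln(1.79006e-10) / ln(5.91245e-05)
  = -22.443602 / -9.735865 ≈ 2.305250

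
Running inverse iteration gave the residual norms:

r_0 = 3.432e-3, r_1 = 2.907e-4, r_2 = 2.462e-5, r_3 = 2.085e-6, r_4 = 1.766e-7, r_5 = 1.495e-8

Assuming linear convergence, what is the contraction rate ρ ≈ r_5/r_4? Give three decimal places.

ρ ≈ r_5/r_4 = 1.495e-8/1.766e-7 = 0.08465

0.085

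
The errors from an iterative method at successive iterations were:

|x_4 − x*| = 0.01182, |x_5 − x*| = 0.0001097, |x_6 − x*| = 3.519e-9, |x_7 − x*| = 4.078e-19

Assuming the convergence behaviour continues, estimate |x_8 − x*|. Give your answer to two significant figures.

First estimate the order: p ≈ ln(|x_7 − x*|/|x_6 − x*|) / ln(|x_6 − x*|/|x_5 − x*|) = ln(4.078e-19/3.519e-9)/ln(3.519e-9/0.0001097) = ln(1.15885e-10)/ln(3.20784e-05) ≈ 2.2110.
Then |x_8 − x*| ≈ |x_7 − x*|·(|x_7 − x*|/|x_6 − x*|)^p = 4.078e-19·(1.15885e-10)^2.2110 = 4.078e-19·1.07539e-22 ≈ 4.385e-41.

4.4e-41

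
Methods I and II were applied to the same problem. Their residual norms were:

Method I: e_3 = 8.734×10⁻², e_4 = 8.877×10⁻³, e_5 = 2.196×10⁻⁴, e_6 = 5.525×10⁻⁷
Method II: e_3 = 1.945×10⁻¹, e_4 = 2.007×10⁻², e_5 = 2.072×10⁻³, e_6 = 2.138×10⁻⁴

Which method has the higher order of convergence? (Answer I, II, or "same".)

I

Method I: p ≈ ln(5.525×10⁻⁷/2.196×10⁻⁴)/ln(2.196×10⁻⁴/8.877×10⁻³) ≈ 1.62.
Method II: p ≈ ln(2.138×10⁻⁴/2.072×10⁻³)/ln(2.072×10⁻³/2.007×10⁻²) ≈ 1.00.
Method I has the higher order (≈1.6 vs ≈1.0).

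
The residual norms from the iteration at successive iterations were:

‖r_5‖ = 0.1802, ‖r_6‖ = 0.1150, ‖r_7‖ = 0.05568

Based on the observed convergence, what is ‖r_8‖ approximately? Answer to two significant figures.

1.7e-2

First estimate the order: p ≈ ln(‖r_7‖/‖r_6‖) / ln(‖r_6‖/‖r_5‖) = ln(0.05568/0.1150)/ln(0.1150/0.1802) = ln(0.484174)/ln(0.63818) ≈ 1.6149.
Then ‖r_8‖ ≈ ‖r_7‖·(‖r_7‖/‖r_6‖)^p = 0.05568·(0.484174)^1.6149 = 0.05568·0.309962 ≈ 0.01726.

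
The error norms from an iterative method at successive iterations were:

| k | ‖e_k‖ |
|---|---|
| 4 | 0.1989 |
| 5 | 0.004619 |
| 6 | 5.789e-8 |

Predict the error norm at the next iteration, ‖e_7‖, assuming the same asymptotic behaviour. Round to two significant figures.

First estimate the order: p ≈ ln(‖e_6‖/‖e_5‖) / ln(‖e_5‖/‖e_4‖) = ln(5.789e-8/0.004619)/ln(0.004619/0.1989) = ln(1.2533e-05)/ln(0.0232227) ≈ 2.9998.
Then ‖e_7‖ ≈ ‖e_6‖·(‖e_6‖/‖e_5‖)^p = 5.789e-8·(1.2533e-05)^2.9998 = 5.789e-8·1.97308e-15 ≈ 1.142e-22.

1.1e-22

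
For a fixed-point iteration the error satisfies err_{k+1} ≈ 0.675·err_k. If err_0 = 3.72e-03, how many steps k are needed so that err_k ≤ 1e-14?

After k steps, err_k ≈ 3.72e-03·0.675^k.
Need 0.675^k ≤ 1e-14/3.72e-03 = 2.68817e-12.
k ≥ ln(2.68817e-12)/ln(0.675) = -26.6422/-0.39304 = 67.785.
Smallest integer k = 68.

68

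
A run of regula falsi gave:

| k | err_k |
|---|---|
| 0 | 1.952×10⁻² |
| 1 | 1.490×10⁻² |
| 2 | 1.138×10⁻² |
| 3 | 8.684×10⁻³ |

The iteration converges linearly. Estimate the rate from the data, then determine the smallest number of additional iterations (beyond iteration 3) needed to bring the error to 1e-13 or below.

94

Rate ρ ≈ err_3/err_2 = 8.684×10⁻³/1.138×10⁻² = 0.7631.
After j more steps, err_{3+j} ≈ 8.684×10⁻³·ρ^j; need ρ^j ≤ 1e-13/8.684×10⁻³ = 1.15154e-11.
j ≥ ln(1.15154e-11)/ln(0.7631) = -25.1873/-0.27037 = 93.159.
So 94 more iterations are needed.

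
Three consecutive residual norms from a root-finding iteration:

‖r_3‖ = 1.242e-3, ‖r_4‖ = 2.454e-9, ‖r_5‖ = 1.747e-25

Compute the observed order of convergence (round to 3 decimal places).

p ≈ ln(‖r_5‖/‖r_4‖) / ln(‖r_4‖/‖r_3‖)
  = ln(1.747e-25/2.454e-9) / ln(2.454e-9/1.242e-3)
  = ln(7.11899e-17) / ln(1.97585e-06)
  = -37.181181 / -13.134512 ≈ 2.830800

2.831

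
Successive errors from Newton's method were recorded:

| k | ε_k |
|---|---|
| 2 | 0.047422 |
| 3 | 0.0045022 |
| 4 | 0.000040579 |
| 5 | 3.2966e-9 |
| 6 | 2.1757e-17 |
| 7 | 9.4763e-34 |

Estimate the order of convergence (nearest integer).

Consecutive ratios: ε_7/ε_6 = 9.4763e-34/2.1757e-17 = 4.35552e-17, ε_6/ε_5 = 2.1757e-17/3.2966e-9 = 6.59983e-09.
p ≈ ln(4.35552e-17)/ln(6.59983e-09) = -37.6725/-18.8362 ≈ 2.00.
So the convergence is quadratic (order 2).

2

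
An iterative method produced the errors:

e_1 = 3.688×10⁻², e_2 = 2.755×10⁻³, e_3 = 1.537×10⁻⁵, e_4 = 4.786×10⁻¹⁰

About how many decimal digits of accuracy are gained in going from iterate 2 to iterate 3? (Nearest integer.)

2

Digits gained ≈ log₁₀(e_2/e_3) = log₁₀(2.755×10⁻³/1.537×10⁻⁵) = log₁₀(179.245) ≈ 2.253.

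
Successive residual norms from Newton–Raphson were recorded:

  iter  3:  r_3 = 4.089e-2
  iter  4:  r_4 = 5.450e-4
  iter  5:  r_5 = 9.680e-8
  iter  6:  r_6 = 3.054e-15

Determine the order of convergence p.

2

Consecutive ratios: r_6/r_5 = 3.054e-15/9.680e-8 = 3.15496e-08, r_5/r_4 = 9.680e-8/5.450e-4 = 0.000177615.
p ≈ ln(3.15496e-08)/ln(0.000177615) = -17.2717/-8.6359 ≈ 2.00.
So the convergence is quadratic (order 2).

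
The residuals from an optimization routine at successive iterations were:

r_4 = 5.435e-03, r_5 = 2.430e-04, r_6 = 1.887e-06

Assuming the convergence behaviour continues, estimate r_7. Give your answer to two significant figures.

9.5e-10

First estimate the order: p ≈ ln(r_6/r_5) / ln(r_5/r_4) = ln(1.887e-06/2.430e-04)/ln(2.430e-04/5.435e-03) = ln(0.00776543)/ln(0.0447102) ≈ 1.5633.
Then r_7 ≈ r_6·(r_6/r_5)^p = 1.887e-06·(0.00776543)^1.5633 = 1.887e-06·0.000503148 ≈ 9.494e-10.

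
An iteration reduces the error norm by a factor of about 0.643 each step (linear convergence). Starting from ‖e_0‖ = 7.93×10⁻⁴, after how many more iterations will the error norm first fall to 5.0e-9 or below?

After k steps, ‖e_k‖ ≈ 7.93×10⁻⁴·0.643^k.
Need 0.643^k ≤ 5.0e-9/7.93×10⁻⁴ = 6.30517e-06.
k ≥ ln(6.30517e-06)/ln(0.643) = -11.9741/-0.44161 = 27.115.
Smallest integer k = 28.

28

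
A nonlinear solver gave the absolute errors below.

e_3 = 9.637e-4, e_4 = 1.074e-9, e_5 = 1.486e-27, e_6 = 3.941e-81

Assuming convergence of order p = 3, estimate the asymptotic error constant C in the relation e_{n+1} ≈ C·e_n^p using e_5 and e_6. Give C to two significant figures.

1.2

C ≈ e_6 / e_5^3
  = 3.941e-81 / (1.486e-27)^3
  = 3.941e-81 / 3.28138e-81 ≈ 1.201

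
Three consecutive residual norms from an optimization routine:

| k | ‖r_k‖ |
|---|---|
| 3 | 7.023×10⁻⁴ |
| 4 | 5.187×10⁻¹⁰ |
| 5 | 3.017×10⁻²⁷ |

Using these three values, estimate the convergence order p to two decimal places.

p ≈ ln(‖r_5‖/‖r_4‖) / ln(‖r_4‖/‖r_3‖)
  = ln(3.017×10⁻²⁷/5.187×10⁻¹⁰) / ln(5.187×10⁻¹⁰/7.023×10⁻⁴)
  = ln(5.81646e-18) / ln(7.38573e-07)
  = -39.68584 / -14.11855 ≈ 2.81090

2.81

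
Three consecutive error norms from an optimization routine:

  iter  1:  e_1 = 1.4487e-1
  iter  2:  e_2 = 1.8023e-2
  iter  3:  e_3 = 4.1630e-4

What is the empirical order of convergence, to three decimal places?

p ≈ ln(e_3/e_2) / ln(e_2/e_1)
  = ln(4.1630e-4/1.8023e-2) / ln(1.8023e-2/1.4487e-1)
  = ln(0.0230983) / ln(0.124408)
  = -3.767996 / -2.084189 ≈ 1.807896

1.808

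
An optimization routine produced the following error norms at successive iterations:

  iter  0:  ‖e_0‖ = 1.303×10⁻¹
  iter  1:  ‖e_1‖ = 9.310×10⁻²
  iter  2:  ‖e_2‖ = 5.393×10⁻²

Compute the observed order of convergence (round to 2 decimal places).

p ≈ ln(‖e_2‖/‖e_1‖) / ln(‖e_1‖/‖e_0‖)
  = ln(5.393×10⁻²/9.310×10⁻²) / ln(9.310×10⁻²/1.303×10⁻¹)
  = ln(0.57927) / ln(0.714505)
  = -0.54599 / -0.33617 ≈ 1.62415

1.62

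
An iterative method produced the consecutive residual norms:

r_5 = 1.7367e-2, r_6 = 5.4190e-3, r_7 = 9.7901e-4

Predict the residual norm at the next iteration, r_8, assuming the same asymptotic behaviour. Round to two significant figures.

First estimate the order: p ≈ ln(r_7/r_6) / ln(r_6/r_5) = ln(9.7901e-4/5.4190e-3)/ln(5.4190e-3/1.7367e-2) = ln(0.180662)/ln(0.312029) ≈ 1.4692.
Then r_8 ≈ r_7·(r_7/r_6)^p = 9.7901e-4·(0.180662)^1.4692 = 9.7901e-4·0.0809448 ≈ 7.925e-05.

7.9e-5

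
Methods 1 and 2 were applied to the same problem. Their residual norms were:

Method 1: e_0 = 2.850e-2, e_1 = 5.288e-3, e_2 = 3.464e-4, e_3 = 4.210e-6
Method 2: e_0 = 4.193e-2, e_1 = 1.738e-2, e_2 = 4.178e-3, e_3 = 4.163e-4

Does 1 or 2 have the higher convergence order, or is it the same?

Method 1: p ≈ ln(4.210e-6/3.464e-4)/ln(3.464e-4/5.288e-3) ≈ 1.62.
Method 2: p ≈ ln(4.163e-4/4.178e-3)/ln(4.178e-3/1.738e-2) ≈ 1.62.
Both orders ≈ 1.6 — effectively the same.

same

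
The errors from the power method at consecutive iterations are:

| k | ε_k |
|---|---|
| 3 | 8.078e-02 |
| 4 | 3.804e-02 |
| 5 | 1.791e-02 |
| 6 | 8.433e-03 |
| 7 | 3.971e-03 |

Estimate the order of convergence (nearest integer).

1

Consecutive ratios: ε_7/ε_6 = 3.971e-03/8.433e-03 = 0.470888, ε_6/ε_5 = 8.433e-03/1.791e-02 = 0.470854.
p ≈ ln(0.470888)/ln(0.470854) = -0.7531/-0.7532 ≈ 1.00.
So the convergence is linear (order 1).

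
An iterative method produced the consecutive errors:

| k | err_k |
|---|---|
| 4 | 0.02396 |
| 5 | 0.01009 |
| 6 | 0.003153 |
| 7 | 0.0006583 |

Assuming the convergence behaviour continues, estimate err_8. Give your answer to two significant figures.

8.0e-5

First estimate the order: p ≈ ln(err_7/err_6) / ln(err_6/err_5) = ln(0.0006583/0.003153)/ln(0.003153/0.01009) = ln(0.208785)/ln(0.312488) ≈ 1.3467.
Then err_8 ≈ err_7·(err_7/err_6)^p = 0.0006583·(0.208785)^1.3467 = 0.0006583·0.121294 ≈ 7.985e-05.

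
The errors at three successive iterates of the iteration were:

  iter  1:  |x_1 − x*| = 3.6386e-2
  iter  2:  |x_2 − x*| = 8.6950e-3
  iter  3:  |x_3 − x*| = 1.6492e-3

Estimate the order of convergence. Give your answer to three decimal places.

1.161

p ≈ ln(|x_3 − x*|/|x_2 − x*|) / ln(|x_2 − x*|/|x_1 − x*|)
  = ln(1.6492e-3/8.6950e-3) / ln(8.6950e-3/3.6386e-2)
  = ln(0.189672) / ln(0.238966)
  = -1.662459 / -1.431434 ≈ 1.161394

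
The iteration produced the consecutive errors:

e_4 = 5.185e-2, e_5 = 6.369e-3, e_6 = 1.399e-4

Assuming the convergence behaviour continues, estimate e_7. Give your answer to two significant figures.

First estimate the order: p ≈ ln(e_6/e_5) / ln(e_5/e_4) = ln(1.399e-4/6.369e-3)/ln(6.369e-3/5.185e-2) = ln(0.0219658)/ln(0.122835) ≈ 1.8209.
Then e_7 ≈ e_6·(e_6/e_5)^p = 1.399e-4·(0.0219658)^1.8209 = 1.399e-4·0.000956064 ≈ 1.338e-07.

1.3e-7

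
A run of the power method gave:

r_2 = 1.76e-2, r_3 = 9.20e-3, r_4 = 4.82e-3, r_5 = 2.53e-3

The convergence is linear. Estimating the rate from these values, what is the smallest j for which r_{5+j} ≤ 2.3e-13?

36

Rate ρ ≈ r_5/r_4 = 2.53e-3/4.82e-3 = 0.5249.
After j more steps, r_{5+j} ≈ 2.53e-3·ρ^j; need ρ^j ≤ 2.3e-13/2.53e-3 = 9.09091e-11.
j ≥ ln(9.09091e-11)/ln(0.5249) = -23.1212/-0.64455 = 35.872.
So 36 more iterations are needed.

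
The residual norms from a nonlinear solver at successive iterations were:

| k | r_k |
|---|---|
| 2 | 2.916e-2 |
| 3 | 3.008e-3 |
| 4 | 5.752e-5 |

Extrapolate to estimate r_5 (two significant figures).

5.8e-8

First estimate the order: p ≈ ln(r_4/r_3) / ln(r_3/r_2) = ln(5.752e-5/3.008e-3)/ln(3.008e-3/2.916e-2) = ln(0.0191223)/ln(0.103155) ≈ 1.7420.
Then r_5 ≈ r_4·(r_4/r_3)^p = 5.752e-5·(0.0191223)^1.7420 = 5.752e-5·0.00101495 ≈ 5.838e-08.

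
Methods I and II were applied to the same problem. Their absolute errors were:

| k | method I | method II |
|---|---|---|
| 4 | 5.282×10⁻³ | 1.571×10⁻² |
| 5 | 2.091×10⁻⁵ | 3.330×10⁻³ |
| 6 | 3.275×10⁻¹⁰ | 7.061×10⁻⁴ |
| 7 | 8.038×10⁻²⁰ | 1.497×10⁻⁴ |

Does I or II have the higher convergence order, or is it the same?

Method I: p ≈ ln(8.038×10⁻²⁰/3.275×10⁻¹⁰)/ln(3.275×10⁻¹⁰/2.091×10⁻⁵) ≈ 2.00.
Method II: p ≈ ln(1.497×10⁻⁴/7.061×10⁻⁴)/ln(7.061×10⁻⁴/3.330×10⁻³) ≈ 1.00.
Method I has the higher order (≈2.0 vs ≈1.0).

I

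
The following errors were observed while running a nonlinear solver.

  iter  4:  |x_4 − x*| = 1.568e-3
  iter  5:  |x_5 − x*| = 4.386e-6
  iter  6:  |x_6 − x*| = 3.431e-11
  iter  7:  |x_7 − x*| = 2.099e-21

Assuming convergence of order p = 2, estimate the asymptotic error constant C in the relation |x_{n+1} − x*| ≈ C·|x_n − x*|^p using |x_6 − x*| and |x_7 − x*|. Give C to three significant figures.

1.78

C ≈ |x_7 − x*| / |x_6 − x*|^2
  = 2.099e-21 / (3.431e-11)^2
  = 2.099e-21 / 1.17718e-21 ≈ 1.7831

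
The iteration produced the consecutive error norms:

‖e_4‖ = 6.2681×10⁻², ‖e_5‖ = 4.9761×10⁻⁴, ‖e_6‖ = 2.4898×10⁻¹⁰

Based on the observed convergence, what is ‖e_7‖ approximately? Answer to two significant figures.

First estimate the order: p ≈ ln(‖e_6‖/‖e_5‖) / ln(‖e_5‖/‖e_4‖) = ln(2.4898×10⁻¹⁰/4.9761×10⁻⁴)/ln(4.9761×10⁻⁴/6.2681×10⁻²) = ln(5.00352e-07)/ln(0.00793877) ≈ 3.0000.
Then ‖e_7‖ ≈ ‖e_6‖·(‖e_6‖/‖e_5‖)^p = 2.4898×10⁻¹⁰·(5.00352e-07)^3.0000 = 2.4898×10⁻¹⁰·1.25264e-19 ≈ 3.119e-29.

3.1e-29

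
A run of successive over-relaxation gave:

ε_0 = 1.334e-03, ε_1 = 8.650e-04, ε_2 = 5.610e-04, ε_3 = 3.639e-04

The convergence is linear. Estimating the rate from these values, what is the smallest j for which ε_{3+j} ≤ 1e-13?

Rate ρ ≈ ε_3/ε_2 = 3.639e-04/5.610e-04 = 0.6487.
After j more steps, ε_{3+j} ≈ 3.639e-04·ρ^j; need ρ^j ≤ 1e-13/3.639e-04 = 2.74801e-10.
j ≥ ln(2.74801e-10)/ln(0.6487) = -22.0150/-0.43278 = 50.869.
So 51 more iterations are needed.

51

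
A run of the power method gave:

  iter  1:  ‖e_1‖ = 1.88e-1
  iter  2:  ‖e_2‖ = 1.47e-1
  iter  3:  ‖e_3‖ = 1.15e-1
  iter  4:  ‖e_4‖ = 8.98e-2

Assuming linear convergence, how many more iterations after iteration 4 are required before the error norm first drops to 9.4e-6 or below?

38

Rate ρ ≈ ‖e_4‖/‖e_3‖ = 8.98e-2/1.15e-1 = 0.7809.
After j more steps, ‖e_{4+j}‖ ≈ 8.98e-2·ρ^j; need ρ^j ≤ 9.4e-6/8.98e-2 = 0.000104677.
j ≥ ln(0.000104677)/ln(0.7809) = -9.1646/-0.24731 = 37.057.
So 38 more iterations are needed.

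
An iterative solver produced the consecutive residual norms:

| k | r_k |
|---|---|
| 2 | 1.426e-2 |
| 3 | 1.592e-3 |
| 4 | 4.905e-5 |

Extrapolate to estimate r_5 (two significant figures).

First estimate the order: p ≈ ln(r_4/r_3) / ln(r_3/r_2) = ln(4.905e-5/1.592e-3)/ln(1.592e-3/1.426e-2) = ln(0.0308103)/ln(0.111641) ≈ 1.5872.
Then r_5 ≈ r_4·(r_4/r_3)^p = 4.905e-5·(0.0308103)^1.5872 = 4.905e-5·0.00399262 ≈ 1.958e-07.

2.0e-7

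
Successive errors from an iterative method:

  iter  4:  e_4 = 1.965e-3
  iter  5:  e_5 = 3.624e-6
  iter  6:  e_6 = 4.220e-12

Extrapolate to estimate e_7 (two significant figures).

First estimate the order: p ≈ ln(e_6/e_5) / ln(e_5/e_4) = ln(4.220e-12/3.624e-6)/ln(3.624e-6/1.965e-3) = ln(1.16446e-06)/ln(0.00184427) ≈ 2.1703.
Then e_7 ≈ e_6·(e_6/e_5)^p = 4.220e-12·(1.16446e-06)^2.1703 = 4.220e-12·1.32346e-13 ≈ 5.585e-25.

5.6e-25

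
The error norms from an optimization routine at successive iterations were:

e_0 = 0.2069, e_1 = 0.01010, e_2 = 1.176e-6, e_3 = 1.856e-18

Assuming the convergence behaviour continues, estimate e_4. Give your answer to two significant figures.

First estimate the order: p ≈ ln(e_3/e_2) / ln(e_2/e_1) = ln(1.856e-18/1.176e-6)/ln(1.176e-6/0.01010) = ln(1.57823e-12)/ln(0.000116436) ≈ 3.0000.
Then e_4 ≈ e_3·(e_3/e_2)^p = 1.856e-18·(1.57823e-12)^3.0000 = 1.856e-18·3.93107e-36 ≈ 7.296e-54.

7.3e-54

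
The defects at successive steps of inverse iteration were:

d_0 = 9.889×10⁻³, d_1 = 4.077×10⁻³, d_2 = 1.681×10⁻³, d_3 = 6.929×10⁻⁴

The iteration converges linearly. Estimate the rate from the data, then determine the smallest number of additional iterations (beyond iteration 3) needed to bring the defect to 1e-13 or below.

Rate ρ ≈ d_3/d_2 = 6.929×10⁻⁴/1.681×10⁻³ = 0.4122.
After j more steps, d_{3+j} ≈ 6.929×10⁻⁴·ρ^j; need ρ^j ≤ 1e-13/6.929×10⁻⁴ = 1.44321e-10.
j ≥ ln(1.44321e-10)/ln(0.4122) = -22.6590/-0.88625 = 25.567.
So 26 more iterations are needed.

26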